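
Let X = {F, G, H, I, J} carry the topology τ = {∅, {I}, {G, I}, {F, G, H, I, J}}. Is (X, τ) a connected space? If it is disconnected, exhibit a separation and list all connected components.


(X, τ) is connected.

Find clopen sets (U ∈ τ with X ∖ U ∈ τ):
  U = ∅, X ∖ U = {F, G, H, I, J} — both open, so U is clopen.
  U = {F, G, H, I, J}, X ∖ U = ∅ — both open, so U is clopen.
Only trivial clopens (∅ and X) exist, so (X, τ) is connected.
Compute connected components by grouping points that agree on all clopens:
  component: {F, G, H, I, J}


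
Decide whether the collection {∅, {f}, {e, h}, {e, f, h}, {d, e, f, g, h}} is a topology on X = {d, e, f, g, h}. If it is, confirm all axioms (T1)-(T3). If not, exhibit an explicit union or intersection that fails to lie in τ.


τ IS a topology on X.

Axiom (T1): ∅ ∈ τ? Yes; X ∈ τ? Yes.
Axiom (T2/T3): check pairwise unions and intersections of members of τ.
All pairwise intersections and unions checked — each lies in τ. Therefore τ satisfies (T1), (T2), (T3): it IS a topology on X.


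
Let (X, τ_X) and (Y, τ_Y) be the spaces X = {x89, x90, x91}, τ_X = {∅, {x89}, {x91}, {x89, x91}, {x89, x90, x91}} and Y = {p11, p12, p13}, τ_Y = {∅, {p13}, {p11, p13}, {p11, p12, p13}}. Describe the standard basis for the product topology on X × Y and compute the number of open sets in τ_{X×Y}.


Basis B = {∅ × ∅, {x89} × {p13}, {x91} × {p13}, {x89} × {p11, p13}, {x89, x91} × {p13}, {x91} × {p11, p13}, {x89} × {p11, p12, p13}, {x89, x90, x91} × {p13}, {x91} × {p11, p12, p13}, {x89, x91} × {p11, p13}, {x89, x91} × {p11, p12, p13}, {x89, x90, x91} × {p11, p13}, {x89, x90, x91} × {p11, p12, p13}}; |τ_{X×Y}| = 30.

Enumerate products U × V with U ∈ τ_X, V ∈ τ_Y (deduplicated):
  ∅ × ∅ = {} (∅)
  {x89} × {p13} = {(x89,p13)}
  {x91} × {p13} = {(x91,p13)}
  {x89} × {p11, p13} = {(x89,p11), (x89,p13)}
  {x89, x91} × {p13} = {(x89,p13), (x91,p13)}
  {x91} × {p11, p13} = {(x91,p11), (x91,p13)}
  {x89} × {p11, p12, p13} = {(x89,p11), (x89,p12), (x89,p13)}
  {x89, x90, x91} × {p13} = {(x89,p13), (x90,p13), (x91,p13)}
  {x91} × {p11, p12, p13} = {(x91,p11), (x91,p12), (x91,p13)}
  {x89, x91} × {p11, p13} = {(x89,p11), (x89,p13), (x91,p11), (x91,p13)}
  {x89, x91} × {p11, p12, p13} = {(x89,p11), (x89,p12), (x89,p13), (x91,p11), (x91,p12), (x91,p13)}
  {x89, x90, x91} × {p11, p13} = {(x89,p11), (x89,p13), (x90,p11), (x90,p13), (x91,p11), (x91,p13)}
  {x89, x90, x91} × {p11, p12, p13} = {(x89,p11), (x89,p12), (x89,p13), (x90,p11), (x90,p12), (x90,p13), (x91,p11), (x91,p12), (x91,p13)}
These 13 distinct sets form the basis B.
Close under arbitrary unions to get τ_{X×Y}; counting gives |τ_{X×Y}| = 30.


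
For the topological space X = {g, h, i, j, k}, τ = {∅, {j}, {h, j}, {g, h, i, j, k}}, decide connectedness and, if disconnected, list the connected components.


(X, τ) is connected.

Find clopen sets (U ∈ τ with X ∖ U ∈ τ):
  U = ∅, X ∖ U = {g, h, i, j, k} — both open, so U is clopen.
  U = {g, h, i, j, k}, X ∖ U = ∅ — both open, so U is clopen.
Only trivial clopens (∅ and X) exist, so (X, τ) is connected.
Compute connected components by grouping points that agree on all clopens:
  component: {g, h, i, j, k}


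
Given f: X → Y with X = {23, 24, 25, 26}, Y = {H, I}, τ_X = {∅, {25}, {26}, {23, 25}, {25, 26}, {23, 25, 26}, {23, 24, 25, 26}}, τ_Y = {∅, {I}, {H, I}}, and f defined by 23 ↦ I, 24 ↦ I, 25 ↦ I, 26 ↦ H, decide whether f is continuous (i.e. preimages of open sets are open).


f is NOT continuous.

Compute f^{-1}(U) for each U ∈ τ_Y:
  U = ∅: f^{-1}(U) = ∅ ∈ τ_X ✓.
  U = {I}: f^{-1}(U) = {23, 24, 25} ∉ τ_X ✗.
  U = {H, I}: f^{-1}(U) = {23, 24, 25, 26} ∈ τ_X ✓.
Found U = {I} with f^{-1}(U) = {23, 24, 25} not in τ_X. Therefore f is NOT continuous.


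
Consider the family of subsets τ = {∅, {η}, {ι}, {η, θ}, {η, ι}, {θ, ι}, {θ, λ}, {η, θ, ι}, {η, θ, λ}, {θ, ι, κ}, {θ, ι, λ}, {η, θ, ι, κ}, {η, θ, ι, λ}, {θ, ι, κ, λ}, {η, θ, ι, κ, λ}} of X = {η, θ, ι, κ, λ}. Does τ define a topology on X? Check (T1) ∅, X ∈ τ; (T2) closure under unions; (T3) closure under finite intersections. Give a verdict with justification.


τ is NOT a topology on X.

Axiom (T1): ∅ ∈ τ? Yes; X ∈ τ? Yes.
Axiom (T2/T3): check pairwise unions and intersections of members of τ.
Counterexample for (T3): {η, θ} ∩ {θ, ι} = {θ} ∉ τ. Therefore τ is NOT a topology.


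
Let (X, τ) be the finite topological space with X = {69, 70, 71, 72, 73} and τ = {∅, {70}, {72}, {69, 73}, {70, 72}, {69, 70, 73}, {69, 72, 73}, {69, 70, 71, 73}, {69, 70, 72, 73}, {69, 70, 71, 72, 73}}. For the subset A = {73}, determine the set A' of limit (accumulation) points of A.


A' = {69, 71}

For each x ∈ X, list the open sets U ∈ τ with x ∈ U, then check whether U ∩ (A ∖ {x}) ≠ ∅ for every such U.
  x = 69: opens ∋ x are {69, 73}, {69, 70, 73}, {69, 72, 73}, {69, 70, 71, 73}, {69, 70, 72, 73}, {69, 70, 71, 72, 73}; each meets A ∖ {69}, so x IS a limit point.
  x = 70: open {70} ∋ x has {70} ∩ (A ∖ {70}) = ∅, so x is NOT a limit point.
  x = 71: opens ∋ x are {69, 70, 71, 73}, {69, 70, 71, 72, 73}; each meets A ∖ {71}, so x IS a limit point.
  x = 72: open {72} ∋ x has {72} ∩ (A ∖ {72}) = ∅, so x is NOT a limit point.
  x = 73: open {69, 73} ∋ x has {69, 73} ∩ (A ∖ {73}) = ∅, so x is NOT a limit point.
Collecting: A' = {69, 71}.


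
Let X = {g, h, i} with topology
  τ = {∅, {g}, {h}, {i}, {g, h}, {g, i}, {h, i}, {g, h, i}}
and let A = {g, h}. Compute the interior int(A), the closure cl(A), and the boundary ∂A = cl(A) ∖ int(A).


int(A) = {g, h}, cl(A) = {g, h}, ∂A = ∅.

Closed sets in (X, τ) are complements of opens:
  closed(X, τ) = {∅, {g}, {h}, {i}, {g, h}, {g, i}, {h, i}, {g, h, i}}.
int(A) = ⋃ {U ∈ τ : U ⊆ A}. Opens contained in A: ∅, {g}, {h}, {g, h}.
Taking the union of these: int(A) = {g, h}.
cl(A) = ⋂ {C closed : A ⊆ C}. Closed sets containing A: {g, h}, {g, h, i}.
Intersecting these: cl(A) = {g, h}.
∂A = cl(A) ∖ int(A) = {g, h} ∖ {g, h} = ∅.


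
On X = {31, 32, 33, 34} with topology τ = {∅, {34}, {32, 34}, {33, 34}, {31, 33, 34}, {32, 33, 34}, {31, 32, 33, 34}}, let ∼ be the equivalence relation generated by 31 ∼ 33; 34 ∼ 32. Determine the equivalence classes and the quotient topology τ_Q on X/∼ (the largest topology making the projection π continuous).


X/∼ = {[31=33], [32=34]}; |τ_Q| = 3.

Equivalence classes: [31=33], [32=34].
Quotient map π: X → X/∼ sends 31 ↦ [31=33], 32 ↦ [32=34], 33 ↦ [31=33], 34 ↦ [32=34].
For each subset V ⊆ X/∼, compute π^{-1}(V) ⊆ X and check whether π^{-1}(V) ∈ τ. V is open in τ_Q iff π^{-1}(V) ∈ τ.
  V = {}: π^{-1}(V) = ∅ ∈ τ ✓.
  V = {[31=33]}: π^{-1}(V) = {31, 33} ∉ τ ✗.
  V = {[32=34]}: π^{-1}(V) = {32, 34} ∈ τ ✓.
  V = {[31=33], [32=34]}: π^{-1}(V) = {31, 32, 33, 34} ∈ τ ✓.
Open sets in the quotient: τ_Q = {{}, {[32=34]}, {[31=33], [32=34]}} (3 elements).


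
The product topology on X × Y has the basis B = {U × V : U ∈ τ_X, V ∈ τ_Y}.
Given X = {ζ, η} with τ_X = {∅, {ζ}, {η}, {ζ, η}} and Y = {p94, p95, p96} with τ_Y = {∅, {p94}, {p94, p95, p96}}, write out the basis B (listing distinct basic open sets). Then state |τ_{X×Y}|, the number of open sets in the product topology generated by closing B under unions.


Basis B = {∅ × ∅, {ζ} × {p94}, {η} × {p94}, {ζ, η} × {p94}, {ζ} × {p94, p95, p96}, {η} × {p94, p95, p96}, {ζ, η} × {p94, p95, p96}}; |τ_{X×Y}| = 9.

Enumerate products U × V with U ∈ τ_X, V ∈ τ_Y (deduplicated):
  ∅ × ∅ = {} (∅)
  {ζ} × {p94} = {(ζ,p94)}
  {η} × {p94} = {(η,p94)}
  {ζ, η} × {p94} = {(ζ,p94), (η,p94)}
  {ζ} × {p94, p95, p96} = {(ζ,p94), (ζ,p95), (ζ,p96)}
  {η} × {p94, p95, p96} = {(η,p94), (η,p95), (η,p96)}
  {ζ, η} × {p94, p95, p96} = {(ζ,p94), (ζ,p95), (ζ,p96), (η,p94), (η,p95), (η,p96)}
These 7 distinct sets form the basis B.
Close under arbitrary unions to get τ_{X×Y}; counting gives |τ_{X×Y}| = 9.


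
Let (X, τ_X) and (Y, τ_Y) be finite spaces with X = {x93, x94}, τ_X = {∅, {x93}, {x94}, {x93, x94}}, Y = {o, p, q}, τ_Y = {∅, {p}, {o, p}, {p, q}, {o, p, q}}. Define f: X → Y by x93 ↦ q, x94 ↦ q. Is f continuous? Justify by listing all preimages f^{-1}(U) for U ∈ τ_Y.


f IS continuous.

Compute f^{-1}(U) for each U ∈ τ_Y:
  U = ∅: f^{-1}(U) = ∅ ∈ τ_X ✓.
  U = {p}: f^{-1}(U) = ∅ ∈ τ_X ✓.
  U = {o, p}: f^{-1}(U) = ∅ ∈ τ_X ✓.
  U = {p, q}: f^{-1}(U) = {x93, x94} ∈ τ_X ✓.
  U = {o, p, q}: f^{-1}(U) = {x93, x94} ∈ τ_X ✓.
Every preimage lies in τ_X, so f IS continuous.


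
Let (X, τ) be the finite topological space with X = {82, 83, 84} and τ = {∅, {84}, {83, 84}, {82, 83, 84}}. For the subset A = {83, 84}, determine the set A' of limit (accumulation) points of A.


A' = {82, 83}

For each x ∈ X, list the open sets U ∈ τ with x ∈ U, then check whether U ∩ (A ∖ {x}) ≠ ∅ for every such U.
  x = 82: opens ∋ x are {82, 83, 84}; each meets A ∖ {82}, so x IS a limit point.
  x = 83: opens ∋ x are {83, 84}, {82, 83, 84}; each meets A ∖ {83}, so x IS a limit point.
  x = 84: open {84} ∋ x has {84} ∩ (A ∖ {84}) = ∅, so x is NOT a limit point.
Collecting: A' = {82, 83}.


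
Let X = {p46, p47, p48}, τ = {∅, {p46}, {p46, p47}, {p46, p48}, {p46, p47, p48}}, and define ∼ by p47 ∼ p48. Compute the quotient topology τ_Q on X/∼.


X/∼ = {[p46], [p47=p48]}; |τ_Q| = 3.

Equivalence classes: [p46], [p47=p48].
Quotient map π: X → X/∼ sends p46 ↦ [p46], p47 ↦ [p47=p48], p48 ↦ [p47=p48].
For each subset V ⊆ X/∼, compute π^{-1}(V) ⊆ X and check whether π^{-1}(V) ∈ τ. V is open in τ_Q iff π^{-1}(V) ∈ τ.
  V = {}: π^{-1}(V) = ∅ ∈ τ ✓.
  V = {[p46]}: π^{-1}(V) = {p46} ∈ τ ✓.
  V = {[p47=p48]}: π^{-1}(V) = {p47, p48} ∉ τ ✗.
  V = {[p46], [p47=p48]}: π^{-1}(V) = {p46, p47, p48} ∈ τ ✓.
Open sets in the quotient: τ_Q = {{}, {[p46]}, {[p46], [p47=p48]}} (3 elements).


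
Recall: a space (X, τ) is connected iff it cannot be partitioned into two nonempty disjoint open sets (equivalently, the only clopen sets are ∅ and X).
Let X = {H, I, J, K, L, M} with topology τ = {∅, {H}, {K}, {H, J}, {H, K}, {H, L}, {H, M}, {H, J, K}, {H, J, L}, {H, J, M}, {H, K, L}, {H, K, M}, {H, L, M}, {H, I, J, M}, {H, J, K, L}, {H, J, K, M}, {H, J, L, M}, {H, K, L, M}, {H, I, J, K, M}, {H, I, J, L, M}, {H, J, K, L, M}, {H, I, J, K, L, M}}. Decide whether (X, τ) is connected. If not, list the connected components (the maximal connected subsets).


(X, τ) is disconnected; components = [{K}, {H, I, J, L, M}].

Find clopen sets (U ∈ τ with X ∖ U ∈ τ):
  U = ∅, X ∖ U = {H, I, J, K, L, M} — both open, so U is clopen.
  U = {K}, X ∖ U = {H, I, J, L, M} — both open, so U is clopen.
  U = {H, I, J, L, M}, X ∖ U = {K} — both open, so U is clopen.
  U = {H, I, J, K, L, M}, X ∖ U = ∅ — both open, so U is clopen.
Nontrivial clopen(s) exist: e.g. {H, I, J, L, M}. So (X, τ) is disconnected.
Compute connected components by grouping points that agree on all clopens:
  component: {K}
  component: {H, I, J, L, M}


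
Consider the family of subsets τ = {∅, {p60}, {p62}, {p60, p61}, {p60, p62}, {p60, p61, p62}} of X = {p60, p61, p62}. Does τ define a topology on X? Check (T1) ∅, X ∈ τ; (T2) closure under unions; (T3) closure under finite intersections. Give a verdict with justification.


τ IS a topology on X.

Axiom (T1): ∅ ∈ τ? Yes; X ∈ τ? Yes.
Axiom (T2/T3): check pairwise unions and intersections of members of τ.
All pairwise intersections and unions checked — each lies in τ. Therefore τ satisfies (T1), (T2), (T3): it IS a topology on X.


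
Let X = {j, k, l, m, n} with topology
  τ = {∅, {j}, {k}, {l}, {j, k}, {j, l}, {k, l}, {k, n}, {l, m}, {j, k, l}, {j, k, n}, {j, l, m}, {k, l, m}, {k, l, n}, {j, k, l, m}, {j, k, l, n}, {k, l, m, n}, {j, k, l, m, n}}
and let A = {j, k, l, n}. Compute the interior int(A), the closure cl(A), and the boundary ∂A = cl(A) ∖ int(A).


int(A) = {j, k, l, n}, cl(A) = {j, k, l, m, n}, ∂A = {m}.

Closed sets in (X, τ) are complements of opens:
  closed(X, τ) = {∅, {j}, {m}, {n}, {j, m}, {j, n}, {k, n}, {l, m}, {m, n}, {j, k, n}, {j, l, m}, {j, m, n}, {k, m, n}, {l, m, n}, {j, k, m, n}, {j, l, m, n}, {k, l, m, n}, {j, k, l, m, n}}.
int(A) = ⋃ {U ∈ τ : U ⊆ A}. Opens contained in A: ∅, {j}, {k}, {l}, {j, k}, {j, l}, {k, l}, {k, n}, {j, k, l}, {j, k, n}, {k, l, n}, {j, k, l, n}.
Taking the union of these: int(A) = {j, k, l, n}.
cl(A) = ⋂ {C closed : A ⊆ C}. Closed sets containing A: {j, k, l, m, n}.
Intersecting these: cl(A) = {j, k, l, m, n}.
∂A = cl(A) ∖ int(A) = {j, k, l, m, n} ∖ {j, k, l, n} = {m}.


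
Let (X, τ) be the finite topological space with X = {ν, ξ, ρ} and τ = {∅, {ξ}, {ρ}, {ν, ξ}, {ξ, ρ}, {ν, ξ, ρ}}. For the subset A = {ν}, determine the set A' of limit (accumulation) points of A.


A' = ∅

For each x ∈ X, list the open sets U ∈ τ with x ∈ U, then check whether U ∩ (A ∖ {x}) ≠ ∅ for every such U.
  x = ν: open {ν, ξ} ∋ x has {ν, ξ} ∩ (A ∖ {ν}) = ∅, so x is NOT a limit point.
  x = ξ: open {ξ} ∋ x has {ξ} ∩ (A ∖ {ξ}) = ∅, so x is NOT a limit point.
  x = ρ: open {ρ} ∋ x has {ρ} ∩ (A ∖ {ρ}) = ∅, so x is NOT a limit point.
Collecting: A' = ∅.


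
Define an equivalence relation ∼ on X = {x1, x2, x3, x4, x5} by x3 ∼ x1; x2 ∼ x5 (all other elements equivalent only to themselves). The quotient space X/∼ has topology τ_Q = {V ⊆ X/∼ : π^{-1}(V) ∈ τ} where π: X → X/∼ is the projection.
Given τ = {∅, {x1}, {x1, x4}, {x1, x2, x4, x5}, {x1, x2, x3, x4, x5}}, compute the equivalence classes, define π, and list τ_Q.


X/∼ = {[x1=x3], [x2=x5], [x4]}; |τ_Q| = 2.

Equivalence classes: [x1=x3], [x2=x5], [x4].
Quotient map π: X → X/∼ sends x1 ↦ [x1=x3], x2 ↦ [x2=x5], x3 ↦ [x1=x3], x4 ↦ [x4], x5 ↦ [x2=x5].
For each subset V ⊆ X/∼, compute π^{-1}(V) ⊆ X and check whether π^{-1}(V) ∈ τ. V is open in τ_Q iff π^{-1}(V) ∈ τ.
  V = {}: π^{-1}(V) = ∅ ∈ τ ✓.
  V = {[x1=x3]}: π^{-1}(V) = {x1, x3} ∉ τ ✗.
  V = {[x2=x5]}: π^{-1}(V) = {x2, x5} ∉ τ ✗.
  V = {[x1=x3], [x2=x5]}: π^{-1}(V) = {x1, x2, x3, x5} ∉ τ ✗.
  V = {[x4]}: π^{-1}(V) = {x4} ∉ τ ✗.
  V = {[x1=x3], [x4]}: π^{-1}(V) = {x1, x3, x4} ∉ τ ✗.
  V = {[x2=x5], [x4]}: π^{-1}(V) = {x2, x4, x5} ∉ τ ✗.
  V = {[x1=x3], [x2=x5], [x4]}: π^{-1}(V) = {x1, x2, x3, x4, x5} ∈ τ ✓.
Open sets in the quotient: τ_Q = {{}, {[x1=x3], [x2=x5], [x4]}} (2 elements).


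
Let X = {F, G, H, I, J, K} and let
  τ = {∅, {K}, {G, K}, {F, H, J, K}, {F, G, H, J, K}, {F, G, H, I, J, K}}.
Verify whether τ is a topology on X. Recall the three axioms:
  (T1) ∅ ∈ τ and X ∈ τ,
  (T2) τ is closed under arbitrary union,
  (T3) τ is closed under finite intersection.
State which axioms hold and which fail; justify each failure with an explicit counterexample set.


τ IS a topology on X.

Axiom (T1): ∅ ∈ τ? Yes; X ∈ τ? Yes.
Axiom (T2/T3): check pairwise unions and intersections of members of τ.
All pairwise intersections and unions checked — each lies in τ. Therefore τ satisfies (T1), (T2), (T3): it IS a topology on X.


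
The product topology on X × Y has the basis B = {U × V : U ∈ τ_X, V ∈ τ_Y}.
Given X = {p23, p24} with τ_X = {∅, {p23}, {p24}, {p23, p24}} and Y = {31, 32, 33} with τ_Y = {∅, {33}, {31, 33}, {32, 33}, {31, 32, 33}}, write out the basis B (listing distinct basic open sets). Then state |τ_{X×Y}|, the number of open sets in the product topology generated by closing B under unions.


Basis B = {∅ × ∅, {p23} × {33}, {p24} × {33}, {p23} × {31, 33}, {p23} × {32, 33}, {p23, p24} × {33}, {p24} × {31, 33}, {p24} × {32, 33}, {p23} × {31, 32, 33}, {p24} × {31, 32, 33}, {p23, p24} × {31, 33}, {p23, p24} × {32, 33}, {p23, p24} × {31, 32, 33}}; |τ_{X×Y}| = 25.

Enumerate products U × V with U ∈ τ_X, V ∈ τ_Y (deduplicated):
  ∅ × ∅ = {} (∅)
  {p23} × {33} = {(p23,33)}
  {p24} × {33} = {(p24,33)}
  {p23} × {31, 33} = {(p23,31), (p23,33)}
  {p23} × {32, 33} = {(p23,32), (p23,33)}
  {p23, p24} × {33} = {(p23,33), (p24,33)}
  {p24} × {31, 33} = {(p24,31), (p24,33)}
  {p24} × {32, 33} = {(p24,32), (p24,33)}
  {p23} × {31, 32, 33} = {(p23,31), (p23,32), (p23,33)}
  {p24} × {31, 32, 33} = {(p24,31), (p24,32), (p24,33)}
  {p23, p24} × {31, 33} = {(p23,31), (p23,33), (p24,31), (p24,33)}
  {p23, p24} × {32, 33} = {(p23,32), (p23,33), (p24,32), (p24,33)}
  {p23, p24} × {31, 32, 33} = {(p23,31), (p23,32), (p23,33), (p24,31), (p24,32), (p24,33)}
These 13 distinct sets form the basis B.
Close under arbitrary unions to get τ_{X×Y}; counting gives |τ_{X×Y}| = 25.


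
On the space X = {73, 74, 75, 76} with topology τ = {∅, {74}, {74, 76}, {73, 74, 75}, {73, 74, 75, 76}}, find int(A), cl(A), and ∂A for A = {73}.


int(A) = ∅, cl(A) = {73, 75}, ∂A = {73, 75}.

Closed sets in (X, τ) are complements of opens:
  closed(X, τ) = {∅, {76}, {73, 75}, {73, 75, 76}, {73, 74, 75, 76}}.
int(A) = ⋃ {U ∈ τ : U ⊆ A}. Opens contained in A: ∅.
Taking the union of these: int(A) = ∅.
cl(A) = ⋂ {C closed : A ⊆ C}. Closed sets containing A: {73, 75}, {73, 75, 76}, {73, 74, 75, 76}.
Intersecting these: cl(A) = {73, 75}.
∂A = cl(A) ∖ int(A) = {73, 75} ∖ ∅ = {73, 75}.


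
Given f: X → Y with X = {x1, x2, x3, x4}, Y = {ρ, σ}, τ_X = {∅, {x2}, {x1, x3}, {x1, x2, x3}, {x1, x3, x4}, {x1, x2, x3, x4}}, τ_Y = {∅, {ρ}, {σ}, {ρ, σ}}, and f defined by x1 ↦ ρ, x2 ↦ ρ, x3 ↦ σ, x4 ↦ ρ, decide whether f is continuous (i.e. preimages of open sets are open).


f is NOT continuous.

Compute f^{-1}(U) for each U ∈ τ_Y:
  U = ∅: f^{-1}(U) = ∅ ∈ τ_X ✓.
  U = {ρ}: f^{-1}(U) = {x1, x2, x4} ∉ τ_X ✗.
  U = {σ}: f^{-1}(U) = {x3} ∉ τ_X ✗.
  U = {ρ, σ}: f^{-1}(U) = {x1, x2, x3, x4} ∈ τ_X ✓.
Found U = {ρ} with f^{-1}(U) = {x1, x2, x4} not in τ_X. Therefore f is NOT continuous.


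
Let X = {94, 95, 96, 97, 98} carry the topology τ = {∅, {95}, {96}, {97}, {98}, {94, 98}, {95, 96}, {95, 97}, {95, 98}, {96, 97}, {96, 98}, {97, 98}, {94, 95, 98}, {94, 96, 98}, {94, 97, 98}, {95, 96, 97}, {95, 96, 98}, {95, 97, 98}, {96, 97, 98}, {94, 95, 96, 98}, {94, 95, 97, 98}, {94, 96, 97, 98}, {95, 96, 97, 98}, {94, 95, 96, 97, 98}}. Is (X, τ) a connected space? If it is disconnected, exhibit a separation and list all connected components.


(X, τ) is disconnected; components = [{95}, {96}, {97}, {94, 98}].

Find clopen sets (U ∈ τ with X ∖ U ∈ τ):
  U = ∅, X ∖ U = {94, 95, 96, 97, 98} — both open, so U is clopen.
  U = {95}, X ∖ U = {94, 96, 97, 98} — both open, so U is clopen.
  U = {96}, X ∖ U = {94, 95, 97, 98} — both open, so U is clopen.
  U = {97}, X ∖ U = {94, 95, 96, 98} — both open, so U is clopen.
  U = {94, 98}, X ∖ U = {95, 96, 97} — both open, so U is clopen.
  U = {95, 96}, X ∖ U = {94, 97, 98} — both open, so U is clopen.
  U = {95, 97}, X ∖ U = {94, 96, 98} — both open, so U is clopen.
  U = {96, 97}, X ∖ U = {94, 95, 98} — both open, so U is clopen.
  U = {94, 95, 98}, X ∖ U = {96, 97} — both open, so U is clopen.
  U = {94, 96, 98}, X ∖ U = {95, 97} — both open, so U is clopen.
  U = {94, 97, 98}, X ∖ U = {95, 96} — both open, so U is clopen.
  U = {95, 96, 97}, X ∖ U = {94, 98} — both open, so U is clopen.
  U = {94, 95, 96, 98}, X ∖ U = {97} — both open, so U is clopen.
  U = {94, 95, 97, 98}, X ∖ U = {96} — both open, so U is clopen.
  U = {94, 96, 97, 98}, X ∖ U = {95} — both open, so U is clopen.
  U = {94, 95, 96, 97, 98}, X ∖ U = ∅ — both open, so U is clopen.
Nontrivial clopen(s) exist: e.g. {94, 96, 98}. So (X, τ) is disconnected.
Compute connected components by grouping points that agree on all clopens:
  component: {95}
  component: {96}
  component: {97}
  component: {94, 98}


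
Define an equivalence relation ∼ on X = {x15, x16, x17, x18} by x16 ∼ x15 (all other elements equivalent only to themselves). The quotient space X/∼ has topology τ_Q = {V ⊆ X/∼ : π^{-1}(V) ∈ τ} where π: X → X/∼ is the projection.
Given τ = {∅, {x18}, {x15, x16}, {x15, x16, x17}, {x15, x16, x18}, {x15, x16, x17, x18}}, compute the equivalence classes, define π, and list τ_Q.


X/∼ = {[x15=x16], [x17], [x18]}; |τ_Q| = 6.

Equivalence classes: [x15=x16], [x17], [x18].
Quotient map π: X → X/∼ sends x15 ↦ [x15=x16], x16 ↦ [x15=x16], x17 ↦ [x17], x18 ↦ [x18].
For each subset V ⊆ X/∼, compute π^{-1}(V) ⊆ X and check whether π^{-1}(V) ∈ τ. V is open in τ_Q iff π^{-1}(V) ∈ τ.
  V = {}: π^{-1}(V) = ∅ ∈ τ ✓.
  V = {[x15=x16]}: π^{-1}(V) = {x15, x16} ∈ τ ✓.
  V = {[x17]}: π^{-1}(V) = {x17} ∉ τ ✗.
  V = {[x15=x16], [x17]}: π^{-1}(V) = {x15, x16, x17} ∈ τ ✓.
  V = {[x18]}: π^{-1}(V) = {x18} ∈ τ ✓.
  V = {[x15=x16], [x18]}: π^{-1}(V) = {x15, x16, x18} ∈ τ ✓.
  V = {[x17], [x18]}: π^{-1}(V) = {x17, x18} ∉ τ ✗.
  V = {[x15=x16], [x17], [x18]}: π^{-1}(V) = {x15, x16, x17, x18} ∈ τ ✓.
Open sets in the quotient: τ_Q = {{}, {[x15=x16]}, {[x15=x16], [x17]}, {[x18]}, {[x15=x16], [x18]}, {[x15=x16], [x17], [x18]}} (6 elements).


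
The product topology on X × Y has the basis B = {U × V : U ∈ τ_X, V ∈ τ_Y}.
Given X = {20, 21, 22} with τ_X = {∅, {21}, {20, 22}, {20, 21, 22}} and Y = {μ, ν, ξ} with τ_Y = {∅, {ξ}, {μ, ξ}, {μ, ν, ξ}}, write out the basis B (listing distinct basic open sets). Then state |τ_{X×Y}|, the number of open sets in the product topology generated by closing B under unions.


Basis B = {∅ × ∅, {21} × {ξ}, {20, 22} × {ξ}, {21} × {μ, ξ}, {20, 21, 22} × {ξ}, {21} × {μ, ν, ξ}, {20, 22} × {μ, ξ}, {20, 22} × {μ, ν, ξ}, {20, 21, 22} × {μ, ξ}, {20, 21, 22} × {μ, ν, ξ}}; |τ_{X×Y}| = 16.

Enumerate products U × V with U ∈ τ_X, V ∈ τ_Y (deduplicated):
  ∅ × ∅ = {} (∅)
  {21} × {ξ} = {(21,ξ)}
  {20, 22} × {ξ} = {(20,ξ), (22,ξ)}
  {21} × {μ, ξ} = {(21,μ), (21,ξ)}
  {20, 21, 22} × {ξ} = {(20,ξ), (21,ξ), (22,ξ)}
  {21} × {μ, ν, ξ} = {(21,μ), (21,ν), (21,ξ)}
  {20, 22} × {μ, ξ} = {(20,μ), (20,ξ), (22,μ), (22,ξ)}
  {20, 22} × {μ, ν, ξ} = {(20,μ), (20,ν), (20,ξ), (22,μ), (22,ν), (22,ξ)}
  {20, 21, 22} × {μ, ξ} = {(20,μ), (20,ξ), (21,μ), (21,ξ), (22,μ), (22,ξ)}
  {20, 21, 22} × {μ, ν, ξ} = {(20,μ), (20,ν), (20,ξ), (21,μ), (21,ν), (21,ξ), (22,μ), (22,ν), (22,ξ)}
These 10 distinct sets form the basis B.
Close under arbitrary unions to get τ_{X×Y}; counting gives |τ_{X×Y}| = 16.


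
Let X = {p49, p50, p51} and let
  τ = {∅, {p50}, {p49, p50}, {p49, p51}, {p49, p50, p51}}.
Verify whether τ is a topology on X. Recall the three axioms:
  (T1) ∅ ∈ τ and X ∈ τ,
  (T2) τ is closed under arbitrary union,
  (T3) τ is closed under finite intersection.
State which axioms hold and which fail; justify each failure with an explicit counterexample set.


τ is NOT a topology on X.

Axiom (T1): ∅ ∈ τ? Yes; X ∈ τ? Yes.
Axiom (T2/T3): check pairwise unions and intersections of members of τ.
Counterexample for (T3): {p49, p50} ∩ {p49, p51} = {p49} ∉ τ. Therefore τ is NOT a topology.


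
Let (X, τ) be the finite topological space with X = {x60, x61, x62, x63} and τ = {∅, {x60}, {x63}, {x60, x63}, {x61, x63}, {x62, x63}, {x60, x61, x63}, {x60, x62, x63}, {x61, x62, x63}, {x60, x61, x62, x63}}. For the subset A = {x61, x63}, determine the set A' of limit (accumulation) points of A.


A' = {x61, x62}

For each x ∈ X, list the open sets U ∈ τ with x ∈ U, then check whether U ∩ (A ∖ {x}) ≠ ∅ for every such U.
  x = x60: open {x60} ∋ x has {x60} ∩ (A ∖ {x60}) = ∅, so x is NOT a limit point.
  x = x61: opens ∋ x are {x61, x63}, {x60, x61, x63}, {x61, x62, x63}, {x60, x61, x62, x63}; each meets A ∖ {x61}, so x IS a limit point.
  x = x62: opens ∋ x are {x62, x63}, {x60, x62, x63}, {x61, x62, x63}, {x60, x61, x62, x63}; each meets A ∖ {x62}, so x IS a limit point.
  x = x63: open {x63} ∋ x has {x63} ∩ (A ∖ {x63}) = ∅, so x is NOT a limit point.
Collecting: A' = {x61, x62}.


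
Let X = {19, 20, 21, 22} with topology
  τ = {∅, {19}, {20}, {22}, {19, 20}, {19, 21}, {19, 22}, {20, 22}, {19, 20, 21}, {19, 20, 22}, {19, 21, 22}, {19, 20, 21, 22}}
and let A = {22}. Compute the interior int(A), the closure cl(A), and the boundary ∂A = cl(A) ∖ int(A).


int(A) = {22}, cl(A) = {22}, ∂A = ∅.

Closed sets in (X, τ) are complements of opens:
  closed(X, τ) = {∅, {20}, {21}, {22}, {19, 21}, {20, 21}, {20, 22}, {21, 22}, {19, 20, 21}, {19, 21, 22}, {20, 21, 22}, {19, 20, 21, 22}}.
int(A) = ⋃ {U ∈ τ : U ⊆ A}. Opens contained in A: ∅, {22}.
Taking the union of these: int(A) = {22}.
cl(A) = ⋂ {C closed : A ⊆ C}. Closed sets containing A: {22}, {20, 22}, {21, 22}, {19, 21, 22}, {20, 21, 22}, {19, 20, 21, 22}.
Intersecting these: cl(A) = {22}.
∂A = cl(A) ∖ int(A) = {22} ∖ {22} = ∅.


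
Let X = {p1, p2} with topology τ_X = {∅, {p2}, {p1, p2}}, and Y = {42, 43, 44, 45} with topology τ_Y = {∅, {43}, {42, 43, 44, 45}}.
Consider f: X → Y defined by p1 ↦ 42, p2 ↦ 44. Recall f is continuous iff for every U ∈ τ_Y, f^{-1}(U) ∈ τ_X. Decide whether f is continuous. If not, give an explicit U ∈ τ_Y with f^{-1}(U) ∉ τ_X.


f IS continuous.

Compute f^{-1}(U) for each U ∈ τ_Y:
  U = ∅: f^{-1}(U) = ∅ ∈ τ_X ✓.
  U = {43}: f^{-1}(U) = ∅ ∈ τ_X ✓.
  U = {42, 43, 44, 45}: f^{-1}(U) = {p1, p2} ∈ τ_X ✓.
Every preimage lies in τ_X, so f IS continuous.


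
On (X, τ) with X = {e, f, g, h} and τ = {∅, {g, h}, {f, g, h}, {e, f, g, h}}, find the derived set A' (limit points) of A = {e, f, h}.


A' = {e, f, g}

For each x ∈ X, list the open sets U ∈ τ with x ∈ U, then check whether U ∩ (A ∖ {x}) ≠ ∅ for every such U.
  x = e: opens ∋ x are {e, f, g, h}; each meets A ∖ {e}, so x IS a limit point.
  x = f: opens ∋ x are {f, g, h}, {e, f, g, h}; each meets A ∖ {f}, so x IS a limit point.
  x = g: opens ∋ x are {g, h}, {f, g, h}, {e, f, g, h}; each meets A ∖ {g}, so x IS a limit point.
  x = h: open {g, h} ∋ x has {g, h} ∩ (A ∖ {h}) = ∅, so x is NOT a limit point.
Collecting: A' = {e, f, g}.


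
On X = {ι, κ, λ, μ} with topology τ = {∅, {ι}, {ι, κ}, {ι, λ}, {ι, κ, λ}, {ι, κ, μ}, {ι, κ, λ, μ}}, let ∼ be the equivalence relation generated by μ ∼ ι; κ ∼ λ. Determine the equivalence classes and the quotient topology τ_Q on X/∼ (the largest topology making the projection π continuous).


X/∼ = {[ι=μ], [κ=λ]}; |τ_Q| = 2.

Equivalence classes: [ι=μ], [κ=λ].
Quotient map π: X → X/∼ sends ι ↦ [ι=μ], κ ↦ [κ=λ], λ ↦ [κ=λ], μ ↦ [ι=μ].
For each subset V ⊆ X/∼, compute π^{-1}(V) ⊆ X and check whether π^{-1}(V) ∈ τ. V is open in τ_Q iff π^{-1}(V) ∈ τ.
  V = {}: π^{-1}(V) = ∅ ∈ τ ✓.
  V = {[ι=μ]}: π^{-1}(V) = {ι, μ} ∉ τ ✗.
  V = {[κ=λ]}: π^{-1}(V) = {κ, λ} ∉ τ ✗.
  V = {[ι=μ], [κ=λ]}: π^{-1}(V) = {ι, κ, λ, μ} ∈ τ ✓.
Open sets in the quotient: τ_Q = {{}, {[ι=μ], [κ=λ]}} (2 elements).


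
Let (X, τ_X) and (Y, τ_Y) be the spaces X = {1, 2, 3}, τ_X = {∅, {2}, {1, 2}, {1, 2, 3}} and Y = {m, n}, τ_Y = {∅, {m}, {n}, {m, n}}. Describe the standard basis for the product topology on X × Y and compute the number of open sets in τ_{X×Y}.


Basis B = {∅ × ∅, {2} × {m}, {2} × {n}, {1, 2} × {m}, {1, 2} × {n}, {2} × {m, n}, {1, 2, 3} × {m}, {1, 2, 3} × {n}, {1, 2} × {m, n}, {1, 2, 3} × {m, n}}; |τ_{X×Y}| = 16.

Enumerate products U × V with U ∈ τ_X, V ∈ τ_Y (deduplicated):
  ∅ × ∅ = {} (∅)
  {2} × {m} = {(2,m)}
  {2} × {n} = {(2,n)}
  {1, 2} × {m} = {(1,m), (2,m)}
  {1, 2} × {n} = {(1,n), (2,n)}
  {2} × {m, n} = {(2,m), (2,n)}
  {1, 2, 3} × {m} = {(1,m), (2,m), (3,m)}
  {1, 2, 3} × {n} = {(1,n), (2,n), (3,n)}
  {1, 2} × {m, n} = {(1,m), (1,n), (2,m), (2,n)}
  {1, 2, 3} × {m, n} = {(1,m), (1,n), (2,m), (2,n), (3,m), (3,n)}
These 10 distinct sets form the basis B.
Close under arbitrary unions to get τ_{X×Y}; counting gives |τ_{X×Y}| = 16.


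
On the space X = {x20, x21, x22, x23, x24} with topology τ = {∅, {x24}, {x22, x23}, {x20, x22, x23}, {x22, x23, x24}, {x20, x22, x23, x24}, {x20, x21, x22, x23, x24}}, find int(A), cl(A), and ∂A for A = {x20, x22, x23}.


int(A) = {x20, x22, x23}, cl(A) = {x20, x21, x22, x23}, ∂A = {x21}.

Closed sets in (X, τ) are complements of opens:
  closed(X, τ) = {∅, {x21}, {x20, x21}, {x21, x24}, {x20, x21, x24}, {x20, x21, x22, x23}, {x20, x21, x22, x23, x24}}.
int(A) = ⋃ {U ∈ τ : U ⊆ A}. Opens contained in A: ∅, {x22, x23}, {x20, x22, x23}.
Taking the union of these: int(A) = {x20, x22, x23}.
cl(A) = ⋂ {C closed : A ⊆ C}. Closed sets containing A: {x20, x21, x22, x23}, {x20, x21, x22, x23, x24}.
Intersecting these: cl(A) = {x20, x21, x22, x23}.
∂A = cl(A) ∖ int(A) = {x20, x21, x22, x23} ∖ {x20, x22, x23} = {x21}.


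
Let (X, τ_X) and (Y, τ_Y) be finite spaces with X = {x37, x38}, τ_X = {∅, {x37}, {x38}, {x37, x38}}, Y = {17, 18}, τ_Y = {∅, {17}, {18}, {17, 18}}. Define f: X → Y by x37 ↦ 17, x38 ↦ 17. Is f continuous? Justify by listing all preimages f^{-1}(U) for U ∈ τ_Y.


f IS continuous.

Compute f^{-1}(U) for each U ∈ τ_Y:
  U = ∅: f^{-1}(U) = ∅ ∈ τ_X ✓.
  U = {17}: f^{-1}(U) = {x37, x38} ∈ τ_X ✓.
  U = {18}: f^{-1}(U) = ∅ ∈ τ_X ✓.
  U = {17, 18}: f^{-1}(U) = {x37, x38} ∈ τ_X ✓.
Every preimage lies in τ_X, so f IS continuous.


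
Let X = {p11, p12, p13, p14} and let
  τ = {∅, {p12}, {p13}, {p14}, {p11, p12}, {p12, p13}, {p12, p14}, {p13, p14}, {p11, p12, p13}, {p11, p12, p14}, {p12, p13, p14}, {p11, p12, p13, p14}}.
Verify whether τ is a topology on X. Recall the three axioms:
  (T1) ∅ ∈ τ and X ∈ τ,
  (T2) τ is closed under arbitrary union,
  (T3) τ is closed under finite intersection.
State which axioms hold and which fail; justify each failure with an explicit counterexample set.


τ IS a topology on X.

Axiom (T1): ∅ ∈ τ? Yes; X ∈ τ? Yes.
Axiom (T2/T3): check pairwise unions and intersections of members of τ.
All pairwise intersections and unions checked — each lies in τ. Therefore τ satisfies (T1), (T2), (T3): it IS a topology on X.


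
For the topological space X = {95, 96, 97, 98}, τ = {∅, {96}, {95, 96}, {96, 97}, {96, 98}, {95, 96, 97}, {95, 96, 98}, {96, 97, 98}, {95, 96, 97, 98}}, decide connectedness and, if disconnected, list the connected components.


(X, τ) is connected.

Find clopen sets (U ∈ τ with X ∖ U ∈ τ):
  U = ∅, X ∖ U = {95, 96, 97, 98} — both open, so U is clopen.
  U = {95, 96, 97, 98}, X ∖ U = ∅ — both open, so U is clopen.
Only trivial clopens (∅ and X) exist, so (X, τ) is connected.
Compute connected components by grouping points that agree on all clopens:
  component: {95, 96, 97, 98}


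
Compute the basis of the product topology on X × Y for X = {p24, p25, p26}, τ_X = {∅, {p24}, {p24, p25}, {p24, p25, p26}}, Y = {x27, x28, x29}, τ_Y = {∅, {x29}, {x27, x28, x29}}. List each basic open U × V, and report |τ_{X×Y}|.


Basis B = {∅ × ∅, {p24} × {x29}, {p24, p25} × {x29}, {p24} × {x27, x28, x29}, {p24, p25, p26} × {x29}, {p24, p25} × {x27, x28, x29}, {p24, p25, p26} × {x27, x28, x29}}; |τ_{X×Y}| = 10.

Enumerate products U × V with U ∈ τ_X, V ∈ τ_Y (deduplicated):
  ∅ × ∅ = {} (∅)
  {p24} × {x29} = {(p24,x29)}
  {p24, p25} × {x29} = {(p24,x29), (p25,x29)}
  {p24} × {x27, x28, x29} = {(p24,x27), (p24,x28), (p24,x29)}
  {p24, p25, p26} × {x29} = {(p24,x29), (p25,x29), (p26,x29)}
  {p24, p25} × {x27, x28, x29} = {(p24,x27), (p24,x28), (p24,x29), (p25,x27), (p25,x28), (p25,x29)}
  {p24, p25, p26} × {x27, x28, x29} = {(p24,x27), (p24,x28), (p24,x29), (p25,x27), (p25,x28), (p25,x29), (p26,x27), (p26,x28), (p26,x29)}
These 7 distinct sets form the basis B.
Close under arbitrary unions to get τ_{X×Y}; counting gives |τ_{X×Y}| = 10.


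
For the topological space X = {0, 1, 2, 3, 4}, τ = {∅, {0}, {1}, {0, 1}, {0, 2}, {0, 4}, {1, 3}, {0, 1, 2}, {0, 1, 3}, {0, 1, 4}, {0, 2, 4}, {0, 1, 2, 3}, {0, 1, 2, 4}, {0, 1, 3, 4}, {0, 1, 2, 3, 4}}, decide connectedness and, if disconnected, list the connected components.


(X, τ) is disconnected; components = [{1, 3}, {0, 2, 4}].

Find clopen sets (U ∈ τ with X ∖ U ∈ τ):
  U = ∅, X ∖ U = {0, 1, 2, 3, 4} — both open, so U is clopen.
  U = {1, 3}, X ∖ U = {0, 2, 4} — both open, so U is clopen.
  U = {0, 2, 4}, X ∖ U = {1, 3} — both open, so U is clopen.
  U = {0, 1, 2, 3, 4}, X ∖ U = ∅ — both open, so U is clopen.
Nontrivial clopen(s) exist: e.g. {0, 2, 4}. So (X, τ) is disconnected.
Compute connected components by grouping points that agree on all clopens:
  component: {1, 3}
  component: {0, 2, 4}


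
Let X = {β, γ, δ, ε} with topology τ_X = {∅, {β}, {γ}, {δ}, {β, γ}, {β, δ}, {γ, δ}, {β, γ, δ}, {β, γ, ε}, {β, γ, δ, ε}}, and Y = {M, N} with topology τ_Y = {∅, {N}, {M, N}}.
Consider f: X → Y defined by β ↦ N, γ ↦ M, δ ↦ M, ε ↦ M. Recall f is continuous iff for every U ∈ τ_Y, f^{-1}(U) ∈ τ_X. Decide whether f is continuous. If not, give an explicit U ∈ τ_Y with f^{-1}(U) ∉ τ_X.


f IS continuous.

Compute f^{-1}(U) for each U ∈ τ_Y:
  U = ∅: f^{-1}(U) = ∅ ∈ τ_X ✓.
  U = {N}: f^{-1}(U) = {β} ∈ τ_X ✓.
  U = {M, N}: f^{-1}(U) = {β, γ, δ, ε} ∈ τ_X ✓.
Every preimage lies in τ_X, so f IS continuous.


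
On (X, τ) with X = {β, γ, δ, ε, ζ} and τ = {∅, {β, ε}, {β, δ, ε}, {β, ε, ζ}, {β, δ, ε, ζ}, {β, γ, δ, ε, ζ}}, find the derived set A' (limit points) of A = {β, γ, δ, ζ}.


A' = {γ, δ, ε, ζ}

For each x ∈ X, list the open sets U ∈ τ with x ∈ U, then check whether U ∩ (A ∖ {x}) ≠ ∅ for every such U.
  x = β: open {β, ε} ∋ x has {β, ε} ∩ (A ∖ {β}) = ∅, so x is NOT a limit point.
  x = γ: opens ∋ x are {β, γ, δ, ε, ζ}; each meets A ∖ {γ}, so x IS a limit point.
  x = δ: opens ∋ x are {β, δ, ε}, {β, δ, ε, ζ}, {β, γ, δ, ε, ζ}; each meets A ∖ {δ}, so x IS a limit point.
  x = ε: opens ∋ x are {β, ε}, {β, δ, ε}, {β, ε, ζ}, {β, δ, ε, ζ}, {β, γ, δ, ε, ζ}; each meets A ∖ {ε}, so x IS a limit point.
  x = ζ: opens ∋ x are {β, ε, ζ}, {β, δ, ε, ζ}, {β, γ, δ, ε, ζ}; each meets A ∖ {ζ}, so x IS a limit point.
Collecting: A' = {γ, δ, ε, ζ}.


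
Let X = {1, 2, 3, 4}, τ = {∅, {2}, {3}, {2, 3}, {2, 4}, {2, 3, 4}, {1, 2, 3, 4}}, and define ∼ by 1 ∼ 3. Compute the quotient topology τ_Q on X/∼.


X/∼ = {[1=3], [2], [4]}; |τ_Q| = 4.

Equivalence classes: [1=3], [2], [4].
Quotient map π: X → X/∼ sends 1 ↦ [1=3], 2 ↦ [2], 3 ↦ [1=3], 4 ↦ [4].
For each subset V ⊆ X/∼, compute π^{-1}(V) ⊆ X and check whether π^{-1}(V) ∈ τ. V is open in τ_Q iff π^{-1}(V) ∈ τ.
  V = {}: π^{-1}(V) = ∅ ∈ τ ✓.
  V = {[1=3]}: π^{-1}(V) = {1, 3} ∉ τ ✗.
  V = {[2]}: π^{-1}(V) = {2} ∈ τ ✓.
  V = {[1=3], [2]}: π^{-1}(V) = {1, 2, 3} ∉ τ ✗.
  V = {[4]}: π^{-1}(V) = {4} ∉ τ ✗.
  V = {[1=3], [4]}: π^{-1}(V) = {1, 3, 4} ∉ τ ✗.
  V = {[2], [4]}: π^{-1}(V) = {2, 4} ∈ τ ✓.
  V = {[1=3], [2], [4]}: π^{-1}(V) = {1, 2, 3, 4} ∈ τ ✓.
Open sets in the quotient: τ_Q = {{}, {[2]}, {[2], [4]}, {[1=3], [2], [4]}} (4 elements).


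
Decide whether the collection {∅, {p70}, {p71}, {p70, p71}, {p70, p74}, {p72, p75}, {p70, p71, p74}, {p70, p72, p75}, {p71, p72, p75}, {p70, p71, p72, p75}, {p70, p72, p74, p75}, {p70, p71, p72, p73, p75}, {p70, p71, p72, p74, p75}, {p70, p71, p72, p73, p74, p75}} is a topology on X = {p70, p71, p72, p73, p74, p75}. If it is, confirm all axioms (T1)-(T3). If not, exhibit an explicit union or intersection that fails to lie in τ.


τ IS a topology on X.

Axiom (T1): ∅ ∈ τ? Yes; X ∈ τ? Yes.
Axiom (T2/T3): check pairwise unions and intersections of members of τ.
All pairwise intersections and unions checked — each lies in τ. Therefore τ satisfies (T1), (T2), (T3): it IS a topology on X.


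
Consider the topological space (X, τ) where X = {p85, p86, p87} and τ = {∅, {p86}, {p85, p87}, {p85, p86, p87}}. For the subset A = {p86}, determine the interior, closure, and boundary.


int(A) = {p86}, cl(A) = {p86}, ∂A = ∅.

Closed sets in (X, τ) are complements of opens:
  closed(X, τ) = {∅, {p86}, {p85, p87}, {p85, p86, p87}}.
int(A) = ⋃ {U ∈ τ : U ⊆ A}. Opens contained in A: ∅, {p86}.
Taking the union of these: int(A) = {p86}.
cl(A) = ⋂ {C closed : A ⊆ C}. Closed sets containing A: {p86}, {p85, p86, p87}.
Intersecting these: cl(A) = {p86}.
∂A = cl(A) ∖ int(A) = {p86} ∖ {p86} = ∅.


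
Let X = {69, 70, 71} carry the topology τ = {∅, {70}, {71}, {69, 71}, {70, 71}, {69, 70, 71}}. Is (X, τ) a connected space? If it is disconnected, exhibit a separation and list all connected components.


(X, τ) is disconnected; components = [{70}, {69, 71}].

Find clopen sets (U ∈ τ with X ∖ U ∈ τ):
  U = ∅, X ∖ U = {69, 70, 71} — both open, so U is clopen.
  U = {70}, X ∖ U = {69, 71} — both open, so U is clopen.
  U = {69, 71}, X ∖ U = {70} — both open, so U is clopen.
  U = {69, 70, 71}, X ∖ U = ∅ — both open, so U is clopen.
Nontrivial clopen(s) exist: e.g. {70}. So (X, τ) is disconnected.
Compute connected components by grouping points that agree on all clopens:
  component: {70}
  component: {69, 71}


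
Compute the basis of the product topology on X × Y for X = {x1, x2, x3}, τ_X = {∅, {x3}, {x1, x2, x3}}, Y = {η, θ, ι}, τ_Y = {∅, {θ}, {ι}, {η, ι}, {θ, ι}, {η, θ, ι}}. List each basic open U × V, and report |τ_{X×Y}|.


Basis B = {∅ × ∅, {x3} × {θ}, {x3} × {ι}, {x3} × {η, ι}, {x3} × {θ, ι}, {x1, x2, x3} × {θ}, {x1, x2, x3} × {ι}, {x3} × {η, θ, ι}, {x1, x2, x3} × {η, ι}, {x1, x2, x3} × {θ, ι}, {x1, x2, x3} × {η, θ, ι}}; |τ_{X×Y}| = 18.

Enumerate products U × V with U ∈ τ_X, V ∈ τ_Y (deduplicated):
  ∅ × ∅ = {} (∅)
  {x3} × {θ} = {(x3,θ)}
  {x3} × {ι} = {(x3,ι)}
  {x3} × {η, ι} = {(x3,η), (x3,ι)}
  {x3} × {θ, ι} = {(x3,θ), (x3,ι)}
  {x1, x2, x3} × {θ} = {(x1,θ), (x2,θ), (x3,θ)}
  {x1, x2, x3} × {ι} = {(x1,ι), (x2,ι), (x3,ι)}
  {x3} × {η, θ, ι} = {(x3,η), (x3,θ), (x3,ι)}
  {x1, x2, x3} × {η, ι} = {(x1,η), (x1,ι), (x2,η), (x2,ι), (x3,η), (x3,ι)}
  {x1, x2, x3} × {θ, ι} = {(x1,θ), (x1,ι), (x2,θ), (x2,ι), (x3,θ), (x3,ι)}
  {x1, x2, x3} × {η, θ, ι} = {(x1,η), (x1,θ), (x1,ι), (x2,η), (x2,θ), (x2,ι), (x3,η), (x3,θ), (x3,ι)}
These 11 distinct sets form the basis B.
Close under arbitrary unions to get τ_{X×Y}; counting gives |τ_{X×Y}| = 18.


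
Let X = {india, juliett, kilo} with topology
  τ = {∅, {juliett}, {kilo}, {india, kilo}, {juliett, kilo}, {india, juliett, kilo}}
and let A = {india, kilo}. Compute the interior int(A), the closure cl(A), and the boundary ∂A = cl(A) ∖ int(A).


int(A) = {india, kilo}, cl(A) = {india, kilo}, ∂A = ∅.

Closed sets in (X, τ) are complements of opens:
  closed(X, τ) = {∅, {india}, {juliett}, {india, juliett}, {india, kilo}, {india, juliett, kilo}}.
int(A) = ⋃ {U ∈ τ : U ⊆ A}. Opens contained in A: ∅, {kilo}, {india, kilo}.
Taking the union of these: int(A) = {india, kilo}.
cl(A) = ⋂ {C closed : A ⊆ C}. Closed sets containing A: {india, kilo}, {india, juliett, kilo}.
Intersecting these: cl(A) = {india, kilo}.
∂A = cl(A) ∖ int(A) = {india, kilo} ∖ {india, kilo} = ∅.


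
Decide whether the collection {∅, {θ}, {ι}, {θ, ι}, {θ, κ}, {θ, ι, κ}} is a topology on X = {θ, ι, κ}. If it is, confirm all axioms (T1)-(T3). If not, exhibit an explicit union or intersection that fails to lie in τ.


τ IS a topology on X.

Axiom (T1): ∅ ∈ τ? Yes; X ∈ τ? Yes.
Axiom (T2/T3): check pairwise unions and intersections of members of τ.
All pairwise intersections and unions checked — each lies in τ. Therefore τ satisfies (T1), (T2), (T3): it IS a topology on X.
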